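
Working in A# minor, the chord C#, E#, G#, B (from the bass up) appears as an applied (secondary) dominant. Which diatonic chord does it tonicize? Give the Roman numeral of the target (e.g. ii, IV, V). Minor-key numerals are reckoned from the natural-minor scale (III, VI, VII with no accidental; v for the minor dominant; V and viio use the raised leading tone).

VI

The chord is a dominant seventh chord on C#.
A dominant resolves down a perfect fifth: C# → F#. In A# minor, F# is scale degree 6, i.e. VI.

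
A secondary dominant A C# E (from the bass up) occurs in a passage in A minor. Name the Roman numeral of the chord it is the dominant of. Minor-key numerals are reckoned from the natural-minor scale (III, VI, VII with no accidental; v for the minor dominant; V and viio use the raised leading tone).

iv

The chord is a major triad on A.
A dominant resolves down a perfect fifth: A → D. In A minor, D is scale degree 4, i.e. iv.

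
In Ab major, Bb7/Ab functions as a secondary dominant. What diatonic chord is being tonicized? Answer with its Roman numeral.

V

The chord is a dominant seventh chord on Bb.
A dominant resolves down a perfect fifth: Bb → Eb. In Ab major, Eb is scale degree 5, i.e. V.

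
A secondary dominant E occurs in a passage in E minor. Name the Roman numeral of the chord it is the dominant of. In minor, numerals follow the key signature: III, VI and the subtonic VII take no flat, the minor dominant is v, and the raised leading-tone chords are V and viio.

iv

The chord is a major triad on E.
A dominant resolves down a perfect fifth: E → A. In E minor, A is scale degree 4, i.e. iv.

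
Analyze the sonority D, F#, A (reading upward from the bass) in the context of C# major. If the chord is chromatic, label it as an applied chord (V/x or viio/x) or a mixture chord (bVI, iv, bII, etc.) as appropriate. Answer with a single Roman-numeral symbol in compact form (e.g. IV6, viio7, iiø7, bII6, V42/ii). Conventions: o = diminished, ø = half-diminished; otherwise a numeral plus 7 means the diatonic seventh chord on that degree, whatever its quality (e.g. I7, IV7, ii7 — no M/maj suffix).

Stacked in thirds the chord is D-F#-A: a major triad on D.
D is the lowered second degree of C# major (diatonic 2 would be D#). This is the Neapolitan chord — a major triad on the lowered second degree.

bII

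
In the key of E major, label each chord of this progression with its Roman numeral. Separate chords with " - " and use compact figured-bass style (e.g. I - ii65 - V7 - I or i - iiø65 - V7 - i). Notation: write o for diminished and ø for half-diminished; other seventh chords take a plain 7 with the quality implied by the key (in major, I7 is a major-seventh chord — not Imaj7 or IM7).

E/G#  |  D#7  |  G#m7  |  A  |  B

E/G# has root E, degree 1 in E major, so I6.
D#7: a dominant seventh chord on D#, the applied dominant of iii → V7/iii.
G#m7: root G# is the mediant; minor seventh chord there is iii7.
A: major triad on A = scale degree 4 → IV.
B has root B, degree 5 in E major, so V.

I6 - V7/iii - iii7 - IV - V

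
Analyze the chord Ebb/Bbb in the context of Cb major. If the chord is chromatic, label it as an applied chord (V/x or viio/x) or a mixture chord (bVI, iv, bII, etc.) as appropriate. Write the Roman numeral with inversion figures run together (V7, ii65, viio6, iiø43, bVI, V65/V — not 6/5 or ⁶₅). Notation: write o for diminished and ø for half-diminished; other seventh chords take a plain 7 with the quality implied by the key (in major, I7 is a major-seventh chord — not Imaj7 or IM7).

bIII64

The pitches Ebb-Gb-Bbb form a major triad rooted on Ebb.
Ebb is the lowered third degree of Cb major (diatonic 3 would be Eb). This is a major triad on the lowered third degree, borrowed from the parallel minor.
With Bbb in the bass the chord is in second inversion, so the figured bass is 64.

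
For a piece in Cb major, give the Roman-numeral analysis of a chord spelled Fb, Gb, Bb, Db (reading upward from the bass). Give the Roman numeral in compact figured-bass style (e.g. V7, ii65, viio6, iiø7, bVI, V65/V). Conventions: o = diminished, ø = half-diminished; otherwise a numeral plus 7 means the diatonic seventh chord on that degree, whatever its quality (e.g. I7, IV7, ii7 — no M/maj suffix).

The pitches Gb-Bb-Db-Fb form a dominant seventh chord rooted on Gb.
In Cb major, Gb is the dominant; the diatonic dominant seventh chord there is V7.
With Fb in the bass the chord is in third inversion, so the figured bass is 42.

V42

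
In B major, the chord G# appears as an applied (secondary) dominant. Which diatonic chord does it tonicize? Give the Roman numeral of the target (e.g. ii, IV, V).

ii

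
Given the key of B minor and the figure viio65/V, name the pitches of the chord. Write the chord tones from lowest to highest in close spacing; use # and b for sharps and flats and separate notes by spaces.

G# B D E#

viio65/V is a secondary leading-tone chord. The target V is F# in B minor; the applied chord is rooted a semitone below, on E#.
Building a fully diminished seventh chord on E# gives E#-G#-B-D.
The figured bass 65 indicates first inversion, placing the third (G#) in the bass: G#-B-D-E#.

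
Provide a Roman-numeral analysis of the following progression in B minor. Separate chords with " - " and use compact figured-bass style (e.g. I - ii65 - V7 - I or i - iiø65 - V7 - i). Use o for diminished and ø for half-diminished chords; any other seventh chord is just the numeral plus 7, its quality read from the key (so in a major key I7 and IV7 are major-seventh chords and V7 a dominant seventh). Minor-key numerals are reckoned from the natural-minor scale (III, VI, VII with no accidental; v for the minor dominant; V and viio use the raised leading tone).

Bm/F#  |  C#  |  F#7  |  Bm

Bm/F# has root B, degree 1 in B minor, so i64.
C#: chromatic; C# is V of V, so V/V.
F#7 has root F#, degree 5 in B minor, so V7.
Bm: minor triad on B = scale degree 1 → i.

i64 - V/V - V7 - i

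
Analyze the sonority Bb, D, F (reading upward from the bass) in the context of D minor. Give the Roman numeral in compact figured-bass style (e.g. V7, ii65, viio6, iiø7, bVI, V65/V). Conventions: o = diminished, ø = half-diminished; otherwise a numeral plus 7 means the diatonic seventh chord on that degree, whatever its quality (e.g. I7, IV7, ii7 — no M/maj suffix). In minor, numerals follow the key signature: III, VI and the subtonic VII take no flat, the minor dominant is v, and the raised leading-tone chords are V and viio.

The pitches Bb-D-F form a major triad rooted on Bb.
Bb is scale degree 6 in D minor, and a major triad on that degree is written VI.

VI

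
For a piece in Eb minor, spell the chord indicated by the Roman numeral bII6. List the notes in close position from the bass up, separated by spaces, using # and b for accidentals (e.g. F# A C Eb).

bII6 is the Neapolitan sixth — a major triad on the lowered second degree, here in its customary first inversion. In Eb minor that root is Fb.
So the chord is Fb-Ab-Cb.
The figured bass 6 indicates first inversion, placing the third (Ab) in the bass: Ab-Cb-Fb.

Ab Cb Fb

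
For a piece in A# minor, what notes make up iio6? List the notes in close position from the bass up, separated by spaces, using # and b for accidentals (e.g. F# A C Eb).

In A# minor, the second degree is B#, and the diatonic chord built there is a diminished triad.
That chord is spelled B#-D#-F#.
With the 6 figure the chord is in first inversion; from the bass D# upward in close position it reads D#-F#-B#.

D# F# B#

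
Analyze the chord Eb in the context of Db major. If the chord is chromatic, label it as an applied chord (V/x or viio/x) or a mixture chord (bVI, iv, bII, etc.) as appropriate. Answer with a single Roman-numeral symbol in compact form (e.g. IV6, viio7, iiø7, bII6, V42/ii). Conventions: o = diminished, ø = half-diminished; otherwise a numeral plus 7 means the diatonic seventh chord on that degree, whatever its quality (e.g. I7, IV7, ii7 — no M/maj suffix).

V/V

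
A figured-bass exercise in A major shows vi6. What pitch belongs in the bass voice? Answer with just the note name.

A

vi in A major has root F#; the chord is F#-A-C#.
The figure 6 means first inversion — the third is in the bass.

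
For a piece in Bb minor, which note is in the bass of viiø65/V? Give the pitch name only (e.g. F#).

The applied chord viiø65/V is rooted on E: E-G-Bb-D.
The figure 65 means first inversion — the third is in the bass.

G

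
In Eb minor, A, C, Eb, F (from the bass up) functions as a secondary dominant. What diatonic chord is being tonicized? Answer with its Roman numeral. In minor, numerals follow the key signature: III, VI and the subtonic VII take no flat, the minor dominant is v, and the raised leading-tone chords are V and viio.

V

The chord is a dominant seventh chord on F.
A dominant resolves down a perfect fifth: F → Bb. In Eb minor, Bb is scale degree 5, i.e. V.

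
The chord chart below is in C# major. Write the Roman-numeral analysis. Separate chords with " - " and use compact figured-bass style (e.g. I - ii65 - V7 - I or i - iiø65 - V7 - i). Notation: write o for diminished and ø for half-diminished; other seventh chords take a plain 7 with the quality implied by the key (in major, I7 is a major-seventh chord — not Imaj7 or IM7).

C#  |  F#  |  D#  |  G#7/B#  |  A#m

C#: major triad on C# = scale degree 1 → I.
F#: major triad on F# = scale degree 4 → IV.
D#: chromatic; D# is V of V, so V/V.
G#7/B# has root G#, degree 5 in C# major, so V65.
A#m has root A#, degree 6 in C# major, so vi.

I - IV - V/V - V65 - vi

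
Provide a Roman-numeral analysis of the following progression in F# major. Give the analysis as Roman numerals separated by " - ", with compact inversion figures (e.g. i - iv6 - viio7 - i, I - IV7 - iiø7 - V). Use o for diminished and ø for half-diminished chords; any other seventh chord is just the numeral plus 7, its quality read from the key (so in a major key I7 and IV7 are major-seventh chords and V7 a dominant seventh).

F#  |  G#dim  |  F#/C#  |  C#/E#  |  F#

I - iio - I64 - V6 - I

F#: major triad on F# = scale degree 1 → I.
G#dim: diminished triad on G# — chromatic; iio (borrowed from the parallel minor).
F#/C#: major triad on F# = scale degree 1 → I64.
C#/E#: major triad on C# = scale degree 5 → V6.
F#: root F# is the tonic; major triad there is I.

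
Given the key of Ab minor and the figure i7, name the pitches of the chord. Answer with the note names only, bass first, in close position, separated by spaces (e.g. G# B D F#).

Ab Cb Eb Gb

The numeral's case and figure indicate a minor seventh chord. In Ab minor its root, the first degree, is Ab.
Stacking thirds from Ab gives Ab-Cb-Eb-Gb.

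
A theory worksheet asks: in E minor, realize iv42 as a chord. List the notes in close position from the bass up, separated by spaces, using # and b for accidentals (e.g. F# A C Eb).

G A C E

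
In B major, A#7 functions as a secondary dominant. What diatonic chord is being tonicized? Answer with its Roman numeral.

The chord is a dominant seventh chord on A#.
A dominant resolves down a perfect fifth: A# → D#. In B major, D# is scale degree 3, i.e. iii.

iii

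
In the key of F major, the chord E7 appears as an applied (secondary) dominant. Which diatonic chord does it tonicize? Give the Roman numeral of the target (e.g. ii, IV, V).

iii

The chord is a dominant seventh chord on E.
A dominant resolves down a perfect fifth: E → A. In F major, A is scale degree 3, i.e. iii.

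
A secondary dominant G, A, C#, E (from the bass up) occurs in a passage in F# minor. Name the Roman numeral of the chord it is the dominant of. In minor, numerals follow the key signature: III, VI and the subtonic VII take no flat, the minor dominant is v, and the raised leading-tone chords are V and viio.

The chord is a dominant seventh chord on A.
A dominant resolves down a perfect fifth: A → D. In F# minor, D is scale degree 6, i.e. VI.

VI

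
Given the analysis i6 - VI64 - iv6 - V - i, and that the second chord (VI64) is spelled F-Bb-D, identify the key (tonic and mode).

The chord Bb/F is a major triad rooted on Bb; its label is VI64.
Counting down 5 scale steps from Bb places the tonic on D; a major triad on degree 6 is diatonic only in minor.

D minor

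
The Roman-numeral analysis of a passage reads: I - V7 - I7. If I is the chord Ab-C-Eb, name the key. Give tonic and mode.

Ab major

The chord Ab is a major triad rooted on Ab; its label is I.
If Ab is scale degree 1 and the mode makes that degree carry a major triad, the tonic is Ab and the mode is major.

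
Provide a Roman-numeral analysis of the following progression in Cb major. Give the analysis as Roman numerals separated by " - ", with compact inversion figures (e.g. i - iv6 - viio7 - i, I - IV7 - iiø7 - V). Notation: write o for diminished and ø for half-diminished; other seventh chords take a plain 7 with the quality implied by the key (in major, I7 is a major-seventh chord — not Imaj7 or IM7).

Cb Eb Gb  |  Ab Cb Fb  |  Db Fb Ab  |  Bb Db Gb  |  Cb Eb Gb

Cb-Eb-Gb: major triad on Cb = scale degree 1 → I.
Ab-Cb-Fb: major triad on Fb = scale degree 4 → IV6.
Db-Fb-Ab has root Db, degree 2 in Cb major, so ii.
Bb-Db-Gb has root Gb, degree 5 in Cb major, so V6.
Cb-Eb-Gb has root Cb, degree 1 in Cb major, so I.

I - IV6 - ii - V6 - I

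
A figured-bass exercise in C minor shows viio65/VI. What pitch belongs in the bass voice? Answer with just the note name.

Bb

The applied chord viio65/VI is rooted on G: G-Bb-Db-Fb.
The figure 65 means first inversion — the third is in the bass.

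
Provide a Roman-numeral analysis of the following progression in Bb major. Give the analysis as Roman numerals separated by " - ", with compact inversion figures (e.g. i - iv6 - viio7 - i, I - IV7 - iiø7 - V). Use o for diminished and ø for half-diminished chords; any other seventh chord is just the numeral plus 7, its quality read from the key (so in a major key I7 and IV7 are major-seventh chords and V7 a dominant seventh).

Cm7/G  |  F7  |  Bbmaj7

Cm7/G: minor seventh chord on C = scale degree 2 → ii43.
F7: dominant seventh chord on F = scale degree 5 → V7.
Bbmaj7 has root Bb, degree 1 in Bb major, so I7.

ii43 - V7 - I7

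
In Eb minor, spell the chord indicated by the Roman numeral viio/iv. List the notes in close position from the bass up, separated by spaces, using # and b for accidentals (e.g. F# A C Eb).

viio/iv is a secondary leading-tone chord. The target iv is Ab in Eb minor; the applied chord is rooted a semitone below, on G.
Building a diminished triad on G gives G-Bb-Db.

G Bb Db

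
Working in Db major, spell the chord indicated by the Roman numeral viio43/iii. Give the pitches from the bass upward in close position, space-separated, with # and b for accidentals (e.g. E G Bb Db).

Bb Db E G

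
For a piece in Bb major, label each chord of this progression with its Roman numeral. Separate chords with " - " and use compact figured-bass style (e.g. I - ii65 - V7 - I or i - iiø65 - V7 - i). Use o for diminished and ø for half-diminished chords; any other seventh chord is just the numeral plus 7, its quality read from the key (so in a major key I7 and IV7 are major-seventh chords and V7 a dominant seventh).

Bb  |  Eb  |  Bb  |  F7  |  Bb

I - IV - I - V7 - I

Bb: root Bb is the tonic; major triad there is I.
Eb: major triad on Eb = scale degree 4 → IV.
Bb: root Bb is the tonic; major triad there is I.
F7: root F is the dominant; dominant seventh chord there is V7.
Bb: major triad on Bb = scale degree 1 → I.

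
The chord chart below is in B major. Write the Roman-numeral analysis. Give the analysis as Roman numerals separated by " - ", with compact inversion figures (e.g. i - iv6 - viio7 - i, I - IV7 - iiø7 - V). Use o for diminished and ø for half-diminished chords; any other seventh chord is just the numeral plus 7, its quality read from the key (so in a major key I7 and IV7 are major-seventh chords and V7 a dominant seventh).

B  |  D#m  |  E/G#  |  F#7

B: root B is the tonic; major triad there is I.
D#m: root D# is the mediant; minor triad there is iii.
E/G# has root E, degree 4 in B major, so IV6.
F#7: root F# is the dominant; dominant seventh chord there is V7.

I - iii - IV6 - V7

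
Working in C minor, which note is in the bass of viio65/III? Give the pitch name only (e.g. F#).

The applied chord viio65/III is rooted on D: D-F-Ab-Cb.
The figure 65 means first inversion — the third is in the bass.

F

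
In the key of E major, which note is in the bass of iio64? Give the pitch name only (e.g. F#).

iio in E major has root F#; the chord is F#-A-C.
The figure 64 means second inversion — the fifth is in the bass.

C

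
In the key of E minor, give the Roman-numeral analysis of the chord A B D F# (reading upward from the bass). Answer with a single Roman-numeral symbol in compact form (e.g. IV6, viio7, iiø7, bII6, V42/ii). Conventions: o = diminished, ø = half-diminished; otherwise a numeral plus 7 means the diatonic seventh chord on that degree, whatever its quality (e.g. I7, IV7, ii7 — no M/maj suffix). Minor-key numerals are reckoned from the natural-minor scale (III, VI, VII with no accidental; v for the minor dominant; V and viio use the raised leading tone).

v42

The pitches B-D-F#-A form a minor seventh chord rooted on B.
In E minor, B is the dominant; the diatonic minor seventh chord there is v7.
With A in the bass the chord is in third inversion, so the figured bass is 42.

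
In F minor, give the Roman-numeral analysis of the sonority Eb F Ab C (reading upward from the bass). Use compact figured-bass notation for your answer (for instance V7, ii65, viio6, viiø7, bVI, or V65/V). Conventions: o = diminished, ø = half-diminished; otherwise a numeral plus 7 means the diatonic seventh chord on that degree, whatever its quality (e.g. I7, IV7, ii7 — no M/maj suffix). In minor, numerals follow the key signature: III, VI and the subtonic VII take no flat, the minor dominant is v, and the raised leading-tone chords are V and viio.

i42

Stacked in thirds the chord is F-Ab-C-Eb: a minor seventh chord on F.
F is scale degree 1 in F minor, and a minor seventh chord on that degree is written i7.
With Eb in the bass the chord is in third inversion, so the figured bass is 42.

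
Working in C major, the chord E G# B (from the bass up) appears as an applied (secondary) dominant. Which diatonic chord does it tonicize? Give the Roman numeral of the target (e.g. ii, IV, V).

The chord is a major triad on E.
A dominant resolves down a perfect fifth: E → A. In C major, A is scale degree 6, i.e. vi.

vi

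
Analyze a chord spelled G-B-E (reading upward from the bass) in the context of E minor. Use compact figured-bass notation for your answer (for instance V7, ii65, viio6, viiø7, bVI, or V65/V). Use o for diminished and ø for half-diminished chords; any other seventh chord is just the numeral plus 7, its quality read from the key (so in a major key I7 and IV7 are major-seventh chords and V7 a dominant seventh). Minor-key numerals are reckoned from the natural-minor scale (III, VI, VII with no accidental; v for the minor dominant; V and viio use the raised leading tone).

i6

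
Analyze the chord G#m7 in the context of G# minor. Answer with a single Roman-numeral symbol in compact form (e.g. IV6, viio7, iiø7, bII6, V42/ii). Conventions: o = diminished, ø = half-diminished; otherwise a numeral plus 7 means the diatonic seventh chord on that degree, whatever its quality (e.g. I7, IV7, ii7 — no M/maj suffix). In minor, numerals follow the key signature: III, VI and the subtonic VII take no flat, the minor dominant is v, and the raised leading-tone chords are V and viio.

The pitches G#-B-D#-F# form a minor seventh chord rooted on G#.
In G# minor, G# is the tonic; the diatonic minor seventh chord there is i7.

i7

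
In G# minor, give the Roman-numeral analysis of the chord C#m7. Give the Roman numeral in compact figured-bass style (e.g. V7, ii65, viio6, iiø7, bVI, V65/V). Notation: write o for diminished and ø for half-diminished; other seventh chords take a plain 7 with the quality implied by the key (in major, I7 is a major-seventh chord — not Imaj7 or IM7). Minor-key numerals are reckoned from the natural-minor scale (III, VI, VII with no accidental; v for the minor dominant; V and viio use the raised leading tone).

iv7

The pitches C#-E-G#-B form a minor seventh chord rooted on C#.
C# is scale degree 4 in G# minor, and a minor seventh chord on that degree is written iv7.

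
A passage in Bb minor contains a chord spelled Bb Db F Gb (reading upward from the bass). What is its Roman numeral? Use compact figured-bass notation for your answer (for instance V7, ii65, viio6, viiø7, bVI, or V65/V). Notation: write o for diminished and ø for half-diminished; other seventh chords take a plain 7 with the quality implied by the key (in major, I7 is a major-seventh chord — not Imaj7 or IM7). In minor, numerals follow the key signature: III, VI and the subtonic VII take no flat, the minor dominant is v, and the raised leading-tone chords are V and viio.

Stacked in thirds the chord is Gb-Bb-Db-F: a major seventh chord on Gb.
Gb is scale degree 6 in Bb minor, and a major seventh chord on that degree is written VI7.
With Bb in the bass the chord is in first inversion, so the figured bass is 65.

VI65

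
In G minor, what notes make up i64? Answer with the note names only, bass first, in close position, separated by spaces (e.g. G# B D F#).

D G Bb

The numeral's case and figure indicate a minor triad. In G minor its root, the first degree, is G.
Stacking thirds from G gives G-Bb-D.
With the 64 figure the chord is in second inversion; from the bass D upward in close position it reads D-G-Bb.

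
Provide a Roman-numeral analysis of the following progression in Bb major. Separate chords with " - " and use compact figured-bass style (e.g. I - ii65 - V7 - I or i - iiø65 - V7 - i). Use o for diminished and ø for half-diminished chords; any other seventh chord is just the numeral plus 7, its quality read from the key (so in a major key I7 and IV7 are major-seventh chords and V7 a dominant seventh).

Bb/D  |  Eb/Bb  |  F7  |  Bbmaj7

Bb/D: major triad on Bb = scale degree 1 → I6.
Eb/Bb: root Eb is the subdominant; major triad there is IV64.
F7: dominant seventh chord on F = scale degree 5 → V7.
Bbmaj7: major seventh chord on Bb = scale degree 1 → I7.

I6 - IV64 - V7 - I7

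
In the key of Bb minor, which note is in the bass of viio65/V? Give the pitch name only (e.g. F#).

G

The applied chord viio65/V is rooted on E: E-G-Bb-Db.
The figure 65 means first inversion — the third is in the bass.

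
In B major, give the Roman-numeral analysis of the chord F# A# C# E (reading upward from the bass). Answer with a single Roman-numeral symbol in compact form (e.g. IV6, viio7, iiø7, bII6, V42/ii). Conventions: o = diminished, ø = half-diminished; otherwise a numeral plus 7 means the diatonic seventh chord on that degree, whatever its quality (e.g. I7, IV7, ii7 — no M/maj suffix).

V7

The pitches F#-A#-C#-E form a dominant seventh chord rooted on F#.
In B major, F# is the dominant; the diatonic dominant seventh chord there is V7.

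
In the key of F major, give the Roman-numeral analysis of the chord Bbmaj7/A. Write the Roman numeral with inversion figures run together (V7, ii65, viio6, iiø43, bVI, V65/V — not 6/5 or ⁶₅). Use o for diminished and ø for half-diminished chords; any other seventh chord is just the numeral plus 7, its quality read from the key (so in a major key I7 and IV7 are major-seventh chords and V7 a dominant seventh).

The pitches Bb-D-F-A form a major seventh chord rooted on Bb.
In F major, Bb is the subdominant; the diatonic major seventh chord there is IV7.
With A in the bass the chord is in third inversion, so the figured bass is 42.

IV42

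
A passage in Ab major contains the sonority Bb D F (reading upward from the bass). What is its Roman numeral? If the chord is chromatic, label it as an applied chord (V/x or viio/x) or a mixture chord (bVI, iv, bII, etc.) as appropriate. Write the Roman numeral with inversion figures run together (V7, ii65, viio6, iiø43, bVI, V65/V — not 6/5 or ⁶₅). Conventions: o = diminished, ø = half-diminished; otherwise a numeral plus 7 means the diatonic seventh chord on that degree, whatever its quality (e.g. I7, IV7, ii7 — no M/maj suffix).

V/V

Stacked in thirds the chord is Bb-D-F: a major triad on Bb.
Bb is not a diatonic chord root with this quality in Ab major, but it lies a perfect fifth above Eb (V), so the chord functions as an applied dominant of V.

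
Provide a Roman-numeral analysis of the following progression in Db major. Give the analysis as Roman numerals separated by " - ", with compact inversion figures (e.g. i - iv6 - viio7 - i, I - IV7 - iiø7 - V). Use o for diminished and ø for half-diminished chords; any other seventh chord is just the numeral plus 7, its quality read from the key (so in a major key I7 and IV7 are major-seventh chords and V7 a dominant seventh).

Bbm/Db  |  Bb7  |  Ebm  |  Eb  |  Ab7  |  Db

Bbm/Db: root Bb is the submediant; minor triad there is vi6.
Bb7 is the secondary dominant of ii (dominant seventh chord on Bb): V7/ii.
Ebm has root Eb, degree 2 in Db major, so ii.
Eb is the secondary dominant of V (major triad on Eb): V/V.
Ab7 has root Ab, degree 5 in Db major, so V7.
Db has root Db, degree 1 in Db major, so I.

vi6 - V7/ii - ii - V/V - V7 - I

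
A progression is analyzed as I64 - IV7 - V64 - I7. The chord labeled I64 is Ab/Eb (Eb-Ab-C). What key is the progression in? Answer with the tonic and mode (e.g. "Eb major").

Ab major

The anchor chord is a major triad on Ab, labeled I64.
If Ab is scale degree 1 and the mode makes that degree carry a major triad, the tonic is Ab and the mode is major.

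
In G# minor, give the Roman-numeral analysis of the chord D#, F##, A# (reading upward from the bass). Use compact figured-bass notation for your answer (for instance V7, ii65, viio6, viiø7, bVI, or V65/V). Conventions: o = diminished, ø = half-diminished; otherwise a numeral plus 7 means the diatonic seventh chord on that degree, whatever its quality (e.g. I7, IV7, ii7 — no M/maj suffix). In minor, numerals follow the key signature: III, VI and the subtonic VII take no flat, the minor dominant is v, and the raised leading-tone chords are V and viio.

V

The pitches D#-F##-A# form a major triad rooted on D#.
In G# minor, D# is the dominant; the diatonic major triad there is V.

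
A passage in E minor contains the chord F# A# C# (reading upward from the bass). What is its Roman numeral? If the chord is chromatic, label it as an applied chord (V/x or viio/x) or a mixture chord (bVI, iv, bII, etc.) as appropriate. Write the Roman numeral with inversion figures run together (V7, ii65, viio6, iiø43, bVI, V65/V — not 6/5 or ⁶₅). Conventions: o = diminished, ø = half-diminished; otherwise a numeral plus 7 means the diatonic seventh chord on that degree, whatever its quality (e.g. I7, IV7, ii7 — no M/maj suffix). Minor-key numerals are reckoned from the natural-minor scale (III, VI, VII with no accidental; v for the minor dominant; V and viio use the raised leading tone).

V/V

Stacked in thirds the chord is F#-A#-C#: a major triad on F#.
F# is not a diatonic chord root with this quality in E minor, but it lies a perfect fifth above B (V), so the chord functions as an applied dominant of V.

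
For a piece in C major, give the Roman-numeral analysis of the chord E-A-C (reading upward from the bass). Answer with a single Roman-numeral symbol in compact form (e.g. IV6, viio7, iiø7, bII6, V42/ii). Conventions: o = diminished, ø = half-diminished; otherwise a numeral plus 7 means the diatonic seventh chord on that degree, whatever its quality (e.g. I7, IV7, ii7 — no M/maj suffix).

Stacked in thirds the chord is A-C-E: a minor triad on A.
A is scale degree 6 in C major, and a minor triad on that degree is written vi.
With E in the bass the chord is in second inversion, so the figured bass is 64.

vi64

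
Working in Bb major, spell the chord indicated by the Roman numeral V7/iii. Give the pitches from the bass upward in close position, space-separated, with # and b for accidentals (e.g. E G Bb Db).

The slash means an applied dominant: we want the dominant of iii. In Bb major, iii is D minor, and its dominant is built on A.
Building a dominant seventh chord on A gives A-C#-E-G.

A C# E G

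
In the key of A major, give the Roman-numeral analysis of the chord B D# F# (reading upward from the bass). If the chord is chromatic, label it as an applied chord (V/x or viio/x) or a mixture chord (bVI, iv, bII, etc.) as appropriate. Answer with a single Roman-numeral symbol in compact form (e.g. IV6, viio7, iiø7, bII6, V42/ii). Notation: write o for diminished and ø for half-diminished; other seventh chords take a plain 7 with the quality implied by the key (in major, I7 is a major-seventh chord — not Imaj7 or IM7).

Stacked in thirds the chord is B-D#-F#: a major triad on B.
B is not a diatonic chord root with this quality in A major, but it lies a perfect fifth above E (V), so the chord functions as an applied dominant of V.

V/V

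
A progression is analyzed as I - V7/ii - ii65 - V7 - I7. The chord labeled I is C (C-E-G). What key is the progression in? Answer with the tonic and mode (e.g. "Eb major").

C major

The chord C is a major triad rooted on C; its label is I.
If C is scale degree 1 and the mode makes that degree carry a major triad, the tonic is C and the mode is major.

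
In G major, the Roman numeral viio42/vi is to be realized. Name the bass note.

The applied chord viio42/vi is rooted on D#: D#-F#-A-C.
The figure 42 means third inversion — the seventh is in the bass.

C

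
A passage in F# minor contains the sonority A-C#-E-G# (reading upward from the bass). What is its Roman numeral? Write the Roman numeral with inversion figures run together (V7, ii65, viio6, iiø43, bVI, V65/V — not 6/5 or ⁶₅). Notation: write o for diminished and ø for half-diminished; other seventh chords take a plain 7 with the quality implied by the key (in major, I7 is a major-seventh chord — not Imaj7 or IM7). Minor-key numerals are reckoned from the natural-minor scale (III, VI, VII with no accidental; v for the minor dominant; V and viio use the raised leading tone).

III7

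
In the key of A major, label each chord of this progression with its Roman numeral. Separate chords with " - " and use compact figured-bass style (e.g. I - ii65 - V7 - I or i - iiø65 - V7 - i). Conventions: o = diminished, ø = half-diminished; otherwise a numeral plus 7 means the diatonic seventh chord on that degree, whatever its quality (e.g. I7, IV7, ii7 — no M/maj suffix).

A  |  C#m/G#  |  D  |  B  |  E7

I - iii64 - IV - V/V - V7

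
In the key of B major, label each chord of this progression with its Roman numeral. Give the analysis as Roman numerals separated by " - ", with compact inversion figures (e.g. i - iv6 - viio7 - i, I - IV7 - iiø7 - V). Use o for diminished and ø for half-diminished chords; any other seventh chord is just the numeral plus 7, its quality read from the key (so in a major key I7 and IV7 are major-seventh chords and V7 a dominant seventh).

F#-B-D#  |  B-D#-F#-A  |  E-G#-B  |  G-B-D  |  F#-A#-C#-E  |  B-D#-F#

I64 - V7/IV - IV - bVI - V7 - I

F#-B-D# has root B, degree 1 in B major, so I64.
B-D#-F#-A: chromatic; B is V of IV, so V7/IV.
E-G#-B has root E, degree 4 in B major, so IV.
G-B-D: major triad on G — chromatic; bVI (borrowed from the parallel minor).
F#-A#-C#-E: root F# is the dominant; dominant seventh chord there is V7.
B-D#-F#: root B is the tonic; major triad there is I.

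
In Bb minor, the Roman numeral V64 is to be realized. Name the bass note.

V in Bb minor has root F; the chord is F-A-C.
The figure 64 means second inversion — the fifth is in the bass.

C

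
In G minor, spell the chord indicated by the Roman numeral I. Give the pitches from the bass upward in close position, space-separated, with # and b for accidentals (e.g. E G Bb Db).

G B D

Scale degree 1 in G minor is G; here the chord built on it is altered to a major triad. I is the major tonic (Picardy third), borrowed from the parallel major.
So the chord is G-B-D, a major triad.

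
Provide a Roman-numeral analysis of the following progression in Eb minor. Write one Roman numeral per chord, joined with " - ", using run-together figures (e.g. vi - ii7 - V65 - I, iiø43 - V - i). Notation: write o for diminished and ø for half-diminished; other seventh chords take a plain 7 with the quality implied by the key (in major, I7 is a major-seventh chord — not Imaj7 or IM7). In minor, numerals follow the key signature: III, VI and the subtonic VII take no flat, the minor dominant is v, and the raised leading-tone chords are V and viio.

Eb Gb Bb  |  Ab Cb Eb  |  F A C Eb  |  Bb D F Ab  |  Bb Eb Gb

Eb-Gb-Bb: root Eb is the tonic; minor triad there is i.
Ab-Cb-Eb: minor triad on Ab = scale degree 4 → iv.
F-A-C-Eb: chromatic; F is V of V, so V7/V.
Bb-D-F-Ab: root Bb is the dominant; dominant seventh chord there is V7.
Bb-Eb-Gb: minor triad on Eb = scale degree 1 → i64.

i - iv - V7/V - V7 - i64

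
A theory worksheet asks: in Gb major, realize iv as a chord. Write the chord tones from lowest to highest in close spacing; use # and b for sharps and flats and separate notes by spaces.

iv is the minor subdominant, borrowed from the parallel minor. In Gb major that root is Cb.
So the chord is Cb-Ebb-Gb, a minor triad.

Cb Ebb Gb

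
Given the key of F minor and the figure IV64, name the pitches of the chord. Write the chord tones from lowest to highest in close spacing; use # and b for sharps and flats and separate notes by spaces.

IV64 is the major subdominant, borrowed from the parallel major. In F minor that root is Bb.
So the chord is Bb-D-F, a major triad.
With the 64 figure the chord is in second inversion; from the bass F upward in close position it reads F-Bb-D.

F Bb D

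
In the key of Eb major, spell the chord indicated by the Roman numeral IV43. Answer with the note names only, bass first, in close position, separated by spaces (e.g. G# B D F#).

Eb G Ab C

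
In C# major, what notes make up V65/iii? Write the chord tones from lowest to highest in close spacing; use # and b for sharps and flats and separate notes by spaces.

D## F## A# B#

The slash means an applied dominant: we want the dominant of iii. In C# major, iii is E# minor, and its dominant is built on B#.
Building a dominant seventh chord on B# gives B#-D##-F##-A#.
The figured bass 65 indicates first inversion, placing the third (D##) in the bass: D##-F##-A#-B#.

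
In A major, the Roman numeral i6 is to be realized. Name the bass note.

i in A major has root A; the chord is A-C-E.
The figure 6 means first inversion — the third is in the bass.

C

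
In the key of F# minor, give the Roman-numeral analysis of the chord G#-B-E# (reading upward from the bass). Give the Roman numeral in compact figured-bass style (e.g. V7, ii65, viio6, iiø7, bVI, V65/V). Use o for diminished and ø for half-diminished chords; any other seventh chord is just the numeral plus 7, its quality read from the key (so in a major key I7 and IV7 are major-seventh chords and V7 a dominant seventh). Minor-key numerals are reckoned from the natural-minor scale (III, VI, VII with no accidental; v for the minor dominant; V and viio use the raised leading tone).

The pitches E#-G#-B form a diminished triad rooted on E#.
E# is scale degree 7 in F# minor, and a diminished triad on that degree is written viio.
With G# in the bass the chord is in first inversion, so the figured bass is 6.

viio6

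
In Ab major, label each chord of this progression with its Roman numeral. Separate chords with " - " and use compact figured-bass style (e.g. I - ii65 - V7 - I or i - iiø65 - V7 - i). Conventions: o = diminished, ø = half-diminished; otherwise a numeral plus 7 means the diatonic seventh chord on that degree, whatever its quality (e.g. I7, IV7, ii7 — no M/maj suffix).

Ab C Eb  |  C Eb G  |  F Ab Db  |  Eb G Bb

I - iii - IV6 - V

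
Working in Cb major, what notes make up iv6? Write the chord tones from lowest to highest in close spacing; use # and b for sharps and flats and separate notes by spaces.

iv6 is the minor subdominant, borrowed from the parallel minor. In Cb major that root is Fb.
So the chord is Fb-Abb-Cb, a minor triad.
With the 6 figure the chord is in first inversion; from the bass Abb upward in close position it reads Abb-Cb-Fb.

Abb Cb Fb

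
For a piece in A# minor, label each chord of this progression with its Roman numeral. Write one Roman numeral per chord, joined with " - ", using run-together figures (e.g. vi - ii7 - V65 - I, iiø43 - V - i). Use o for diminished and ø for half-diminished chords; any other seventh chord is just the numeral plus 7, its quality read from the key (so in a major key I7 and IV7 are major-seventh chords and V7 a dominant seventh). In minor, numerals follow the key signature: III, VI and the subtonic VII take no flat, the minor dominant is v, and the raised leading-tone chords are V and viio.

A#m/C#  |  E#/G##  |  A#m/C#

i6 - V6 - i6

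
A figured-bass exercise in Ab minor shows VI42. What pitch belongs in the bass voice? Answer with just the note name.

VI in Ab minor has root Fb; the chord is Fb-Ab-Cb-Eb.
The figure 42 means third inversion — the seventh is in the bass.

Eb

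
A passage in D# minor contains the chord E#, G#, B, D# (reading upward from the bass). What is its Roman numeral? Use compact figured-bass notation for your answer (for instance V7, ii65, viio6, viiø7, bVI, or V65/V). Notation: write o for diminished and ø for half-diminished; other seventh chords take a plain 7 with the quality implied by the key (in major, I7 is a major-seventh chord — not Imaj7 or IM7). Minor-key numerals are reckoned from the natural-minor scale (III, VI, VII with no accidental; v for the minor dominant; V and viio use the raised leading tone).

Stacked in thirds the chord is E#-G#-B-D#: a half-diminished seventh chord on E#.
In D# minor, E# is the supertonic; the diatonic half-diminished seventh chord there is iiø7.

iiø7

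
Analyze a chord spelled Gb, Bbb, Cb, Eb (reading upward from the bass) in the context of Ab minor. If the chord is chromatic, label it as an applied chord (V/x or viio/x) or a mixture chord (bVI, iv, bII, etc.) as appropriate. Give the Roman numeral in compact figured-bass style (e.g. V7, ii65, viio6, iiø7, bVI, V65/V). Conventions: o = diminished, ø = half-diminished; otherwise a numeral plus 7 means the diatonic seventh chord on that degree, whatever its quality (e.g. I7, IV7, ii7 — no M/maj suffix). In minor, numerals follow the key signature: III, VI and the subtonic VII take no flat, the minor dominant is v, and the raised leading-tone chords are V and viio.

V43/VI

The pitches Cb-Eb-Gb-Bbb form a dominant seventh chord rooted on Cb.
Cb is not a diatonic chord root with this quality in Ab minor, but it lies a perfect fifth above Fb (VI), so the chord functions as an applied dominant of VI.
With Gb in the bass the chord is in second inversion, so the figured bass is 43.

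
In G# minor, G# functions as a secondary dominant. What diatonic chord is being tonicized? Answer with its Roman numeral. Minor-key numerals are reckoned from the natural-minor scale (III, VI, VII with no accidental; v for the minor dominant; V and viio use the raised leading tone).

iv

The chord is a major triad on G#.
A dominant resolves down a perfect fifth: G# → C#. In G# minor, C# is scale degree 4, i.e. iv.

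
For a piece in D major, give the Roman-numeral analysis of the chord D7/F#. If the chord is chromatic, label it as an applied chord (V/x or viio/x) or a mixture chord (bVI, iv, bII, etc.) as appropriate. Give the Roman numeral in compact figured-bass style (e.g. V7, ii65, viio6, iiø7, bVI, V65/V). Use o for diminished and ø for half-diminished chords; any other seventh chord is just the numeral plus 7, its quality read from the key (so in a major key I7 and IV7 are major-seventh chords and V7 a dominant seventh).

The pitches D-F#-A-C form a dominant seventh chord rooted on D.
D is not a diatonic chord root with this quality in D major, but it lies a perfect fifth above G (IV), so the chord functions as an applied dominant of IV.
With F# in the bass the chord is in first inversion, so the figured bass is 65.

V65/IV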